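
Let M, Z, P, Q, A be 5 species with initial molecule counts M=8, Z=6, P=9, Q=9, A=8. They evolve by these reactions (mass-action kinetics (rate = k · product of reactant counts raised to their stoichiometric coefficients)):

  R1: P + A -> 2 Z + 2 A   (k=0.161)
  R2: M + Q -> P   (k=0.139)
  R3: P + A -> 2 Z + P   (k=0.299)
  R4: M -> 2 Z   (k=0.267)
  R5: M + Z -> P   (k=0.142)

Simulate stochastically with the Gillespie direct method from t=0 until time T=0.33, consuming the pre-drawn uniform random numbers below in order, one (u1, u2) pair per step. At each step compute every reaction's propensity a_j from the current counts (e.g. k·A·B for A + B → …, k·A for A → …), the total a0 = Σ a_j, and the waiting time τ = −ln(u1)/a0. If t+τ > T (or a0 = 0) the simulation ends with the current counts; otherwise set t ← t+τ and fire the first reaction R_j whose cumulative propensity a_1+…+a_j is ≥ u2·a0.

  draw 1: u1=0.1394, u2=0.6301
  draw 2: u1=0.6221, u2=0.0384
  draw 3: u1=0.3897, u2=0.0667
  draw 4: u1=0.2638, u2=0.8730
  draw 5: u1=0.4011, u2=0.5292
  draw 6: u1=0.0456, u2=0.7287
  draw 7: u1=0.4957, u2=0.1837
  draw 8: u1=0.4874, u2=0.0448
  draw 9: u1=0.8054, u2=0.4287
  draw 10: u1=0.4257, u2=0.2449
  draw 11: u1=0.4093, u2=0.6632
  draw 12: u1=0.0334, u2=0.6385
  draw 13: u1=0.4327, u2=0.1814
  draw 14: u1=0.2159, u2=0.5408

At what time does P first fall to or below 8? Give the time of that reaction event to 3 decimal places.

t=0.000: M=8 Z=6 P=9 Q=9 A=8
Draw 1: a1=11.592, a2=10.008, a3=21.528, a4=2.136, a5=6.816, a0=52.080; τ=−ln(0.1394)/52.080=0.038 → t=0.038; u2·a0=0.6301·52.080=32.816; a1+a2=21.600 < 32.816 ≤ a1+…+a3=43.128 → R3 fires; M=8 Z=8 P=9 Q=9 A=7
Draw 2: a1=10.143, a2=10.008, a3=18.837, a4=2.136, a5=9.088, a0=50.212; τ=−ln(0.6221)/50.212=0.009 → t=0.047; u2·a0=0.0384·50.212=1.928 ≤ a1=10.143 → R1 fires; M=8 Z=10 P=8 Q=9 A=8
Draw 3: a1=10.304, a2=10.008, a3=19.136, a4=2.136, a5=11.360, a0=52.944; τ=−ln(0.3897)/52.944=0.018 → t=0.065; u2·a0=0.0667·52.944=3.531 ≤ a1=10.304 → R1 fires; M=8 Z=12 P=7 Q=9 A=9
Draw 4: a1=10.143, a2=10.008, a3=18.837, a4=2.136, a5=13.632, a0=54.756; τ=−ln(0.2638)/54.756=0.024 → t=0.089; u2·a0=0.8730·54.756=47.802; a1+…+a4=41.124 < 47.802 ≤ a1+…+a5=54.756 → R5 fires; M=7 Z=11 P=8 Q=9 A=9
Draw 5: a1=11.592, a2=8.757, a3=21.528, a4=1.869, a5=10.934, a0=54.680; τ=−ln(0.4011)/54.680=0.017 → t=0.106; u2·a0=0.5292·54.680=28.937; a1+a2=20.349 < 28.937 ≤ a1+…+a3=41.877 → R3 fires; M=7 Z=13 P=8 Q=9 A=8
Draw 6: a1=10.304, a2=8.757, a3=19.136, a4=1.869, a5=12.922, a0=52.988; τ=−ln(0.0456)/52.988=0.058 → t=0.164; u2·a0=0.7287·52.988=38.612; a1+…+a3=38.197 < 38.612 ≤ a1+…+a4=40.066 → R4 fires; M=6 Z=15 P=8 Q=9 A=8
Draw 7: a1=10.304, a2=7.506, a3=19.136, a4=1.602, a5=12.780, a0=51.328; τ=−ln(0.4957)/51.328=0.014 → t=0.178; u2·a0=0.1837·51.328=9.429 ≤ a1=10.304 → R1 fires; M=6 Z=17 P=7 Q=9 A=9
Draw 8: a1=10.143, a2=7.506, a3=18.837, a4=1.602, a5=14.484, a0=52.572; τ=−ln(0.4874)/52.572=0.014 → t=0.192; u2·a0=0.0448·52.572=2.355 ≤ a1=10.143 → R1 fires; M=6 Z=19 P=6 Q=9 A=10
Draw 9: a1=9.660, a2=7.506, a3=17.940, a4=1.602, a5=16.188, a0=52.896; τ=−ln(0.8054)/52.896=0.004 → t=0.196; u2·a0=0.4287·52.896=22.677; a1+a2=17.166 < 22.677 ≤ a1+…+a3=35.106 → R3 fires; M=6 Z=21 P=6 Q=9 A=9
Draw 10: a1=8.694, a2=7.506, a3=16.146, a4=1.602, a5=17.892, a0=51.840; τ=−ln(0.4257)/51.840=0.016 → t=0.212; u2·a0=0.2449·51.840=12.696; a1=8.694 < 12.696 ≤ a1+a2=16.200 → R2 fires; M=5 Z=21 P=7 Q=8 A=9
Draw 11: a1=10.143, a2=5.560, a3=18.837, a4=1.335, a5=14.910, a0=50.785; τ=−ln(0.4093)/50.785=0.018 → t=0.230; u2·a0=0.6632·50.785=33.681; a1+a2=15.703 < 33.681 ≤ a1+…+a3=34.540 → R3 fires; M=5 Z=23 P=7 Q=8 A=8
Draw 12: a1=9.016, a2=5.560, a3=16.744, a4=1.335, a5=16.330, a0=48.985; τ=−ln(0.0334)/48.985=0.069 → t=0.299; u2·a0=0.6385·48.985=31.277; a1+a2=14.576 < 31.277 ≤ a1+…+a3=31.320 → R3 fires; M=5 Z=25 P=7 Q=8 A=7
Draw 13: a1=7.889, a2=5.560, a3=14.651, a4=1.335, a5=17.750, a0=47.185; τ=−ln(0.4327)/47.185=0.018 → t=0.317; u2·a0=0.1814·47.185=8.559; a1=7.889 < 8.559 ≤ a1+a2=13.449 → R2 fires; M=4 Z=25 P=8 Q=7 A=7
Draw 14: a1=9.016, a2=3.892, a3=16.744, a4=1.068, a5=14.200, a0=44.920; τ=−ln(0.2159)/44.920=0.034 → t=0.351 > T=0.33: stop.
P first becomes ≤ 8 when it reaches 8 at the event at t=0.047.

Threshold first reached at t = 0.047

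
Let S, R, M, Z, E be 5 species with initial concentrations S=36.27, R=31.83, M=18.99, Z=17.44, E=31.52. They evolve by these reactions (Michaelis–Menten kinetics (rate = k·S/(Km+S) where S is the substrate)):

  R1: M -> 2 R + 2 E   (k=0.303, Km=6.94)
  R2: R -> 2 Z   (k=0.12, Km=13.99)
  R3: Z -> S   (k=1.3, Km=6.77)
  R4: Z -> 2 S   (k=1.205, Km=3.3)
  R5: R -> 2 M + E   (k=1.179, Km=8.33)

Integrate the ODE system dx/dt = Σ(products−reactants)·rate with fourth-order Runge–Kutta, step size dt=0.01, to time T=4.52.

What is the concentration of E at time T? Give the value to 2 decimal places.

RK4 with dt=0.01: 452 steps to T=4.52. Trajectory (selected grid times):
t=0.00: S=36.27 R=31.83 M=18.99 Z=17.44 E=31.52
t=0.50: S=37.74 R=31.54 M=19.81 Z=16.55 E=32.21
t=1.00: S=39.20 R=31.26 M=20.63 Z=15.68 E=32.90
t=1.51: S=40.67 R=30.98 M=21.46 Z=14.80 E=33.61
t=2.01: S=42.09 R=30.70 M=22.28 Z=13.95 E=34.30
t=2.51: S=43.49 R=30.43 M=23.09 Z=13.11 E=35.00
t=3.01: S=44.88 R=30.16 M=23.90 Z=12.29 E=35.69
t=3.52: S=46.26 R=29.89 M=24.72 Z=11.47 E=36.40
t=4.02: S=47.59 R=29.63 M=25.52 Z=10.69 E=37.10
t=4.52: S=48.90 R=29.36 M=26.32 Z=9.92 E=37.80
Read off E at T=4.52: 37.80

E at T = 37.80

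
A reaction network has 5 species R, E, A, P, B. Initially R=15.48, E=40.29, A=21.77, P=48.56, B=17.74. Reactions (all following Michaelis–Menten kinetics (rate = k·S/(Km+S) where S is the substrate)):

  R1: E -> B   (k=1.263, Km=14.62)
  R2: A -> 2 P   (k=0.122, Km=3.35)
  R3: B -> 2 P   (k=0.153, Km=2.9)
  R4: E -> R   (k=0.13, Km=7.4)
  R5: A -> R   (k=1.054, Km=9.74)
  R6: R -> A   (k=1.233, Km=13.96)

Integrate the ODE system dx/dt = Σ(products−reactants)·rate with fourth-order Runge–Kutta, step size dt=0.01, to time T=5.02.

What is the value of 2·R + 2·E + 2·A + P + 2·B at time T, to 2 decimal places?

Value at T = 239.12

Check how each reaction changes W = 2·R + 2·E + 2·A + P + 2·B (weight of products minus weight of reactants):
R1: E -> B: (2·1) − (2·1) = 2 − 2 = 0
R2: A -> 2 P: (1·2) − (2·1) = 2 − 2 = 0
R3: B -> 2 P: (1·2) − (2·1) = 2 − 2 = 0
R4: E -> R: (2·1) − (2·1) = 2 − 2 = 0
R5: A -> R: (2·1) − (2·1) = 2 − 2 = 0
R6: R -> A: (2·1) − (2·1) = 2 − 2 = 0
Every reaction leaves W unchanged, so W is conserved and no simulation is needed: W(T) = W(0) = 2·15.48 + 2·40.29 + 2·21.77 + 48.56 + 2·17.74 = 239.12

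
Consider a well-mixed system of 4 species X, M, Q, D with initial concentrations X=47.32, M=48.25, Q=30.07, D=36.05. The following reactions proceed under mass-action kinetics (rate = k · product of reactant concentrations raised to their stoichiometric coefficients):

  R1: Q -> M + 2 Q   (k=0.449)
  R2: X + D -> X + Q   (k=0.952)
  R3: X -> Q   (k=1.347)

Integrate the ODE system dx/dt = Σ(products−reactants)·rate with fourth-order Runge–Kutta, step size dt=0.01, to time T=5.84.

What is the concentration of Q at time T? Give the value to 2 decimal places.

RK4 with dt=0.01: 584 steps to T=5.84. Trajectory (selected grid times):
t=0.00: X=47.32 M=48.25 Q=30.07 D=36.05
t=0.65: X=19.72 M=75.29 Q=120.77 D=0.00
t=1.30: X=8.21 M=118.36 Q=175.33 D=0.00
t=1.95: X=3.42 M=178.67 Q=240.44 D=0.00
t=2.60: X=1.43 M=260.52 Q=324.29 D=0.00
t=3.24: X=0.60 M=368.63 Q=433.22 D=0.00
t=3.89: X=0.25 M=515.52 Q=580.45 D=0.00
t=4.54: X=0.10 M=712.26 Q=777.34 D=0.00
t=5.19: X=0.04 M=975.71 Q=1040.86 D=0.00
t=5.84: X=0.02 M=1328.47 Q=1393.64 D=0.00
Read off Q at T=5.84: 1393.64

Q at T = 1393.64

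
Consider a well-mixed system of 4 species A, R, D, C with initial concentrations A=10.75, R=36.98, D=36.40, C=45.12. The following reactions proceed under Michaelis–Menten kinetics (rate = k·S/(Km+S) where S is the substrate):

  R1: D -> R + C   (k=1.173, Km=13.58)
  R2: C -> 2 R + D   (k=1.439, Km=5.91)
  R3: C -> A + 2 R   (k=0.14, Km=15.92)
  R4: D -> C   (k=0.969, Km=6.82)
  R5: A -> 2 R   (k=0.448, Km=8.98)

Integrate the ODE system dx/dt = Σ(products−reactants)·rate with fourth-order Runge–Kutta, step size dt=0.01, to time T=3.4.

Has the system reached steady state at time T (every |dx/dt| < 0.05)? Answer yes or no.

Steady state at T: no

RK4 with dt=0.01: 340 steps to T=3.4. Trajectory (selected grid times):
t=0.00: A=10.75 R=36.98 D=36.40 C=45.12
t=0.38: A=10.70 R=38.54 D=36.25 C=45.23
t=0.76: A=10.64 R=40.09 D=36.10 C=45.34
t=1.13: A=10.59 R=41.60 D=35.95 C=45.45
t=1.51: A=10.54 R=43.16 D=35.80 C=45.56
t=1.89: A=10.49 R=44.71 D=35.66 C=45.67
t=2.27: A=10.44 R=46.27 D=35.51 C=45.78
t=2.64: A=10.38 R=47.78 D=35.37 C=45.88
t=3.02: A=10.33 R=49.33 D=35.22 C=45.99
t=3.40: A=10.28 R=50.88 D=35.07 C=46.09
Rates at T: R1=0.8456, R2=1.2755, R3=0.1041, R4=0.8113, R5=0.2391
dx/dt at T (Σ net stoichiometry × rate): A=-0.1351, R=+4.0829, D=-0.3814, C=+0.2773
Largest |dx/dt| is |+4.0829| (R) ≥ 0.05 → not steady.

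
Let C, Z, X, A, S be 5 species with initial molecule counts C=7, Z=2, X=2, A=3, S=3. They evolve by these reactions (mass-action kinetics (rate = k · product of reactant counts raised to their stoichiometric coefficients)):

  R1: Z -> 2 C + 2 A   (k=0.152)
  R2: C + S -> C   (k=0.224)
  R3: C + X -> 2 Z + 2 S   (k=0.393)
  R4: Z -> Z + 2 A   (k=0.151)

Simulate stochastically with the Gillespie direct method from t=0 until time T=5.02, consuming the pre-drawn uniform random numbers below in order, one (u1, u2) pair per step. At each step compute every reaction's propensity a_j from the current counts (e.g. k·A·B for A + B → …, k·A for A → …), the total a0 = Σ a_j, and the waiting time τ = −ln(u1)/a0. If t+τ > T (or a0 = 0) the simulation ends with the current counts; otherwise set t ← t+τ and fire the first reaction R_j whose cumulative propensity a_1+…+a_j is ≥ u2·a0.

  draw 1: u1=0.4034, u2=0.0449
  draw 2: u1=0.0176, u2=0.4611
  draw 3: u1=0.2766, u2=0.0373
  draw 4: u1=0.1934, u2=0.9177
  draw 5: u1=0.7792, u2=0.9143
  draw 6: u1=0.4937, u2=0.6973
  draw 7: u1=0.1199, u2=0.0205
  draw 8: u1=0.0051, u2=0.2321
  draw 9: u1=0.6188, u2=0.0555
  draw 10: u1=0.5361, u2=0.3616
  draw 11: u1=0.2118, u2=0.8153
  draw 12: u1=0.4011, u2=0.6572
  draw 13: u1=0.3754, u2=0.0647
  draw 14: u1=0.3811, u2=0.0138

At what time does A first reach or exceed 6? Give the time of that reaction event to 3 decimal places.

Threshold first reached at t = 1.182

t=0.000: C=7 Z=2 X=2 A=3 S=3
Draw 1: a1=0.304, a2=4.704, a3=5.502, a4=0.302, a0=10.812; τ=−ln(0.4034)/10.812=0.084 → t=0.084; u2·a0=0.0449·10.812=0.485; a1=0.304 < 0.485 ≤ a1+a2=5.008 → R2 fires; C=7 Z=2 X=2 A=3 S=2
Draw 2: a1=0.304, a2=3.136, a3=5.502, a4=0.302, a0=9.244; τ=−ln(0.0176)/9.244=0.437 → t=0.521; u2·a0=0.4611·9.244=4.262; a1+a2=3.440 < 4.262 ≤ a1+…+a3=8.942 → R3 fires; C=6 Z=4 X=1 A=3 S=4
Draw 3: a1=0.608, a2=5.376, a3=2.358, a4=0.604, a0=8.946; τ=−ln(0.2766)/8.946=0.144 → t=0.665; u2·a0=0.0373·8.946=0.334 ≤ a1=0.608 → R1 fires; C=8 Z=3 X=1 A=5 S=4
Draw 4: a1=0.456, a2=7.168, a3=3.144, a4=0.453, a0=11.221; τ=−ln(0.1934)/11.221=0.146 → t=0.811; u2·a0=0.9177·11.221=10.298; a1+a2=7.624 < 10.298 ≤ a1+…+a3=10.768 → R3 fires; C=7 Z=5 X=0 A=5 S=6
Draw 5: a1=0.760, a2=9.408, a3=0.000, a4=0.755, a0=10.923; τ=−ln(0.7792)/10.923=0.023 → t=0.834; u2·a0=0.9143·10.923=9.987; a1=0.760 < 9.987 ≤ a1+a2=10.168 → R2 fires; C=7 Z=5 X=0 A=5 S=5
Draw 6: a1=0.760, a2=7.840, a3=0.000, a4=0.755, a0=9.355; τ=−ln(0.4937)/9.355=0.075 → t=0.909; u2·a0=0.6973·9.355=6.523; a1=0.760 < 6.523 ≤ a1+a2=8.600 → R2 fires; C=7 Z=5 X=0 A=5 S=4
Draw 7: a1=0.760, a2=6.272, a3=0.000, a4=0.755, a0=7.787; τ=−ln(0.1199)/7.787=0.272 → t=1.182; u2·a0=0.0205·7.787=0.160 ≤ a1=0.760 → R1 fires; C=9 Z=4 X=0 A=7 S=4
Draw 8: a1=0.608, a2=8.064, a3=0.000, a4=0.604, a0=9.276; τ=−ln(0.0051)/9.276=0.569 → t=1.751; u2·a0=0.2321·9.276=2.153; a1=0.608 < 2.153 ≤ a1+a2=8.672 → R2 fires; C=9 Z=4 X=0 A=7 S=3
Draw 9: a1=0.608, a2=6.048, a3=0.000, a4=0.604, a0=7.260; τ=−ln(0.6188)/7.260=0.066 → t=1.817; u2·a0=0.0555·7.260=0.403 ≤ a1=0.608 → R1 fires; C=11 Z=3 X=0 A=9 S=3
Draw 10: a1=0.456, a2=7.392, a3=0.000, a4=0.453, a0=8.301; τ=−ln(0.5361)/8.301=0.075 → t=1.892; u2·a0=0.3616·8.301=3.002; a1=0.456 < 3.002 ≤ a1+a2=7.848 → R2 fires; C=11 Z=3 X=0 A=9 S=2
Draw 11: a1=0.456, a2=4.928, a3=0.000, a4=0.453, a0=5.837; τ=−ln(0.2118)/5.837=0.266 → t=2.158; u2·a0=0.8153·5.837=4.759; a1=0.456 < 4.759 ≤ a1+a2=5.384 → R2 fires; C=11 Z=3 X=0 A=9 S=1
Draw 12: a1=0.456, a2=2.464, a3=0.000, a4=0.453, a0=3.373; τ=−ln(0.4011)/3.373=0.271 → t=2.429; u2·a0=0.6572·3.373=2.217; a1=0.456 < 2.217 ≤ a1+a2=2.920 → R2 fires; C=11 Z=3 X=0 A=9 S=0
Draw 13: a1=0.456, a2=0.000, a3=0.000, a4=0.453, a0=0.909; τ=−ln(0.3754)/0.909=1.078 → t=3.507; u2·a0=0.0647·0.909=0.059 ≤ a1=0.456 → R1 fires; C=13 Z=2 X=0 A=11 S=0
Draw 14: a1=0.304, a2=0.000, a3=0.000, a4=0.302, a0=0.606; τ=−ln(0.3811)/0.606=1.592 → t=5.099 > T=5.02: stop.
A first becomes ≥ 6 when it reaches 7 at the event at t=1.182.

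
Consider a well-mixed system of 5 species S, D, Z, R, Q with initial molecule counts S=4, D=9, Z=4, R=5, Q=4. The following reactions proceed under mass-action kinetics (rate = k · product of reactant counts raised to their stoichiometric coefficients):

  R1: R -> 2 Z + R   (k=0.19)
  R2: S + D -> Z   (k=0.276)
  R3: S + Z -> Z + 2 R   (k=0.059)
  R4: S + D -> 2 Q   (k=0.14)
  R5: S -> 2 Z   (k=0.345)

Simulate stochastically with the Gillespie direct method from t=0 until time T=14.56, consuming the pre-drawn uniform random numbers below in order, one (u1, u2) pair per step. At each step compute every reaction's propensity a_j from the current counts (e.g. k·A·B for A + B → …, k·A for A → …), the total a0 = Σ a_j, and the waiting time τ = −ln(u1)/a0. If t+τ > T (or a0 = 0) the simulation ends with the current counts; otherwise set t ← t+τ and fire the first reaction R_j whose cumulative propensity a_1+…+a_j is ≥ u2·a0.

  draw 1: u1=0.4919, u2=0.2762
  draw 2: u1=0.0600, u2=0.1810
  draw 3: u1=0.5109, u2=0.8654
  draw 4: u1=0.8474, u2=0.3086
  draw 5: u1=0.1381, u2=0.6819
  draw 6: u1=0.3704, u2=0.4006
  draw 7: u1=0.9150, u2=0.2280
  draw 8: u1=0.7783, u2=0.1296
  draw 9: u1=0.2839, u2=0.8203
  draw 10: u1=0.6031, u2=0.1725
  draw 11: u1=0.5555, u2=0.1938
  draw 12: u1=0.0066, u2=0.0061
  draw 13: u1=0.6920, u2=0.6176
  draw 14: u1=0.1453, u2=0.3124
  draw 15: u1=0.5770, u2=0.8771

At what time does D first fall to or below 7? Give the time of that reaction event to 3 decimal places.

Threshold first reached at t = 0.258

t=0.000: S=4 D=9 Z=4 R=5 Q=4
Draw 1: a1=0.950, a2=9.936, a3=0.944, a4=5.040, a5=1.380, a0=18.250; τ=−ln(0.4919)/18.250=0.039 → t=0.039; u2·a0=0.2762·18.250=5.041; a1=0.950 < 5.041 ≤ a1+a2=10.886 → R2 fires; S=3 D=8 Z=5 R=5 Q=4
Draw 2: a1=0.950, a2=6.624, a3=0.885, a4=3.360, a5=1.035, a0=12.854; τ=−ln(0.0600)/12.854=0.219 → t=0.258; u2·a0=0.1810·12.854=2.327; a1=0.950 < 2.327 ≤ a1+a2=7.574 → R2 fires; S=2 D=7 Z=6 R=5 Q=4
Draw 3: a1=0.950, a2=3.864, a3=0.708, a4=1.960, a5=0.690, a0=8.172; τ=−ln(0.5109)/8.172=0.082 → t=0.340; u2·a0=0.8654·8.172=7.072; a1+…+a3=5.522 < 7.072 ≤ a1+…+a4=7.482 → R4 fires; S=1 D=6 Z=6 R=5 Q=6
Draw 4: a1=0.950, a2=1.656, a3=0.354, a4=0.840, a5=0.345, a0=4.145; τ=−ln(0.8474)/4.145=0.040 → t=0.380; u2·a0=0.3086·4.145=1.279; a1=0.950 < 1.279 ≤ a1+a2=2.606 → R2 fires; S=0 D=5 Z=7 R=5 Q=6
Draw 5: a1=0.950, a2=0.000, a3=0.000, a4=0.000, a5=0.000, a0=0.950; τ=−ln(0.1381)/0.950=2.084 → t=2.464; u2·a0=0.6819·0.950=0.648 ≤ a1=0.950 → R1 fires; S=0 D=5 Z=9 R=5 Q=6
Draw 6: a1=0.950, a2=0.000, a3=0.000, a4=0.000, a5=0.000, a0=0.950; τ=−ln(0.3704)/0.950=1.045 → t=3.509; u2·a0=0.4006·0.950=0.381 ≤ a1=0.950 → R1 fires; S=0 D=5 Z=11 R=5 Q=6
Draw 7: a1=0.950, a2=0.000, a3=0.000, a4=0.000, a5=0.000, a0=0.950; τ=−ln(0.9150)/0.950=0.094 → t=3.603; u2·a0=0.2280·0.950=0.217 ≤ a1=0.950 → R1 fires; S=0 D=5 Z=13 R=5 Q=6
Draw 8: a1=0.950, a2=0.000, a3=0.000, a4=0.000, a5=0.000, a0=0.950; τ=−ln(0.7783)/0.950=0.264 → t=3.867; u2·a0=0.1296·0.950=0.123 ≤ a1=0.950 → R1 fires; S=0 D=5 Z=15 R=5 Q=6
Draw 9: a1=0.950, a2=0.000, a3=0.000, a4=0.000, a5=0.000, a0=0.950; τ=−ln(0.2839)/0.950=1.325 → t=5.192; u2·a0=0.8203·0.950=0.779 ≤ a1=0.950 → R1 fires; S=0 D=5 Z=17 R=5 Q=6
Draw 10: a1=0.950, a2=0.000, a3=0.000, a4=0.000, a5=0.000, a0=0.950; τ=−ln(0.6031)/0.950=0.532 → t=5.724; u2·a0=0.1725·0.950=0.164 ≤ a1=0.950 → R1 fires; S=0 D=5 Z=19 R=5 Q=6
Draw 11: a1=0.950, a2=0.000, a3=0.000, a4=0.000, a5=0.000, a0=0.950; τ=−ln(0.5555)/0.950=0.619 → t=6.343; u2·a0=0.1938·0.950=0.184 ≤ a1=0.950 → R1 fires; S=0 D=5 Z=21 R=5 Q=6
Draw 12: a1=0.950, a2=0.000, a3=0.000, a4=0.000, a5=0.000, a0=0.950; τ=−ln(0.0066)/0.950=5.285 → t=11.628; u2·a0=0.0061·0.950=0.006 ≤ a1=0.950 → R1 fires; S=0 D=5 Z=23 R=5 Q=6
Draw 13: a1=0.950, a2=0.000, a3=0.000, a4=0.000, a5=0.000, a0=0.950; τ=−ln(0.6920)/0.950=0.388 → t=12.016; u2·a0=0.6176·0.950=0.587 ≤ a1=0.950 → R1 fires; S=0 D=5 Z=25 R=5 Q=6
Draw 14: a1=0.950, a2=0.000, a3=0.000, a4=0.000, a5=0.000, a0=0.950; τ=−ln(0.1453)/0.950=2.030 → t=14.046; u2·a0=0.3124·0.950=0.297 ≤ a1=0.950 → R1 fires; S=0 D=5 Z=27 R=5 Q=6
Draw 15: a1=0.950, a2=0.000, a3=0.000, a4=0.000, a5=0.000, a0=0.950; τ=−ln(0.5770)/0.950=0.579 → t=14.625 > T=14.56: stop.
D first becomes ≤ 7 when it reaches 7 at the event at t=0.258.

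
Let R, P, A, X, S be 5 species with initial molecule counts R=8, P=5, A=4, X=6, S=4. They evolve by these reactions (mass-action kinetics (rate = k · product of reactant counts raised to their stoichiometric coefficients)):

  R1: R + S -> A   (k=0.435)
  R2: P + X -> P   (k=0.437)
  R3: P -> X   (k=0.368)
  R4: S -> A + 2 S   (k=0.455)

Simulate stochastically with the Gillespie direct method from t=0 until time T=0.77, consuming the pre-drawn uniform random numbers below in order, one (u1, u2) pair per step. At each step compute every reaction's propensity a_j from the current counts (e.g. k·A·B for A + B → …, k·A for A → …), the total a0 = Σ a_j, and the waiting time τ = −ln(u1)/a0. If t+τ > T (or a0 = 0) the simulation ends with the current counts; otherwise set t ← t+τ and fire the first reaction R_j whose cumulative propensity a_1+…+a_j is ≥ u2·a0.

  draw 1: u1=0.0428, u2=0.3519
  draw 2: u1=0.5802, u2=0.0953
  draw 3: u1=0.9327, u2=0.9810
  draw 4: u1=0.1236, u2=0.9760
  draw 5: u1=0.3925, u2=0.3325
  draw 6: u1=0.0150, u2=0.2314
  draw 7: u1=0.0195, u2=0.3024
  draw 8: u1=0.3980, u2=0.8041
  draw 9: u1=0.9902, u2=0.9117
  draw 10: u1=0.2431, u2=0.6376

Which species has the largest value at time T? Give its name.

t=0.000: R=8 P=5 A=4 X=6 S=4
Draw 1: a1=13.920, a2=13.110, a3=1.840, a4=1.820, a0=30.690; τ=−ln(0.0428)/30.690=0.103 → t=0.103; u2·a0=0.3519·30.690=10.800 ≤ a1=13.920 → R1 fires; R=7 P=5 A=5 X=6 S=3
Draw 2: a1=9.135, a2=13.110, a3=1.840, a4=1.365, a0=25.450; τ=−ln(0.5802)/25.450=0.021 → t=0.124; u2·a0=0.0953·25.450=2.425 ≤ a1=9.135 → R1 fires; R=6 P=5 A=6 X=6 S=2
Draw 3: a1=5.220, a2=13.110, a3=1.840, a4=0.910, a0=21.080; τ=−ln(0.9327)/21.080=0.003 → t=0.127; u2·a0=0.9810·21.080=20.679; a1+…+a3=20.170 < 20.679 ≤ a1+…+a4=21.080 → R4 fires; R=6 P=5 A=7 X=6 S=3
Draw 4: a1=7.830, a2=13.110, a3=1.840, a4=1.365, a0=24.145; τ=−ln(0.1236)/24.145=0.087 → t=0.214; u2·a0=0.9760·24.145=23.566; a1+…+a3=22.780 < 23.566 ≤ a1+…+a4=24.145 → R4 fires; R=6 P=5 A=8 X=6 S=4
Draw 5: a1=10.440, a2=13.110, a3=1.840, a4=1.820, a0=27.210; τ=−ln(0.3925)/27.210=0.034 → t=0.248; u2·a0=0.3325·27.210=9.047 ≤ a1=10.440 → R1 fires; R=5 P=5 A=9 X=6 S=3
Draw 6: a1=6.525, a2=13.110, a3=1.840, a4=1.365, a0=22.840; τ=−ln(0.0150)/22.840=0.184 → t=0.432; u2·a0=0.2314·22.840=5.285 ≤ a1=6.525 → R1 fires; R=4 P=5 A=10 X=6 S=2
Draw 7: a1=3.480, a2=13.110, a3=1.840, a4=0.910, a0=19.340; τ=−ln(0.0195)/19.340=0.204 → t=0.636; u2·a0=0.3024·19.340=5.848; a1=3.480 < 5.848 ≤ a1+a2=16.590 → R2 fires; R=4 P=5 A=10 X=5 S=2
Draw 8: a1=3.480, a2=10.925, a3=1.840, a4=0.910, a0=17.155; τ=−ln(0.3980)/17.155=0.054 → t=0.689; u2·a0=0.8041·17.155=13.794; a1=3.480 < 13.794 ≤ a1+a2=14.405 → R2 fires; R=4 P=5 A=10 X=4 S=2
Draw 9: a1=3.480, a2=8.740, a3=1.840, a4=0.910, a0=14.970; τ=−ln(0.9902)/14.970=0.001 → t=0.690; u2·a0=0.9117·14.970=13.648; a1+a2=12.220 < 13.648 ≤ a1+…+a3=14.060 → R3 fires; R=4 P=4 A=10 X=5 S=2
Draw 10: a1=3.480, a2=8.740, a3=1.472, a4=0.910, a0=14.602; τ=−ln(0.2431)/14.602=0.097 → t=0.787 > T=0.77: stop.
At T=0.77: R=4 P=4 A=10 X=5 S=2; the largest is A.

Dominant species at T: A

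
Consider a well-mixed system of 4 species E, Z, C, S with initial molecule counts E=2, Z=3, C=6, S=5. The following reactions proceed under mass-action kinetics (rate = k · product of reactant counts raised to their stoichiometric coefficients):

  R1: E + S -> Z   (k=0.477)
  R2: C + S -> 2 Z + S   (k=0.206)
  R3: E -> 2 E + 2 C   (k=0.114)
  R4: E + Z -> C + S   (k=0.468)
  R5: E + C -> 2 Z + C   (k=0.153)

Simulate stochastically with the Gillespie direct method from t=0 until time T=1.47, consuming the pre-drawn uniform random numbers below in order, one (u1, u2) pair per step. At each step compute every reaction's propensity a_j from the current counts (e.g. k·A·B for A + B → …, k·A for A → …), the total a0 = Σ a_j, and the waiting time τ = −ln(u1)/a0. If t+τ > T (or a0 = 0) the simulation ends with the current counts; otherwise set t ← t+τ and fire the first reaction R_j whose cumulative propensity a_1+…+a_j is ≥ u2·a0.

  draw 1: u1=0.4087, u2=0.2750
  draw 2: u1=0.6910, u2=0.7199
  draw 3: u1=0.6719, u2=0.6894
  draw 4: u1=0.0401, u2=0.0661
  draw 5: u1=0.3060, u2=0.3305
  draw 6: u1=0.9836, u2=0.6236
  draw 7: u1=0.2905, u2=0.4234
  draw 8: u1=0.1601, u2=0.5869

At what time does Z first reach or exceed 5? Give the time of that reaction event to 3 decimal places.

t=0.000: E=2 Z=3 C=6 S=5
Draw 1: a1=4.770, a2=6.180, a3=0.228, a4=2.808, a5=1.836, a0=15.822; τ=−ln(0.4087)/15.822=0.057 → t=0.057; u2·a0=0.2750·15.822=4.351 ≤ a1=4.770 → R1 fires; E=1 Z=4 C=6 S=4
Draw 2: a1=1.908, a2=4.944, a3=0.114, a4=1.872, a5=0.918, a0=9.756; τ=−ln(0.6910)/9.756=0.038 → t=0.094; u2·a0=0.7199·9.756=7.023; a1+…+a3=6.966 < 7.023 ≤ a1+…+a4=8.838 → R4 fires; E=0 Z=3 C=7 S=5
Draw 3: a1=0.000, a2=7.210, a3=0.000, a4=0.000, a5=0.000, a0=7.210; τ=−ln(0.6719)/7.210=0.055 → t=0.150; u2·a0=0.6894·7.210=4.971; a1=0.000 < 4.971 ≤ a1+a2=7.210 → R2 fires; E=0 Z=5 C=6 S=5
Draw 4: a1=0.000, a2=6.180, a3=0.000, a4=0.000, a5=0.000, a0=6.180; τ=−ln(0.0401)/6.180=0.520 → t=0.670; u2·a0=0.0661·6.180=0.408; a1=0.000 < 0.408 ≤ a1+a2=6.180 → R2 fires; E=0 Z=7 C=5 S=5
Draw 5: a1=0.000, a2=5.150, a3=0.000, a4=0.000, a5=0.000, a0=5.150; τ=−ln(0.3060)/5.150=0.230 → t=0.900; u2·a0=0.3305·5.150=1.702; a1=0.000 < 1.702 ≤ a1+a2=5.150 → R2 fires; E=0 Z=9 C=4 S=5
Draw 6: a1=0.000, a2=4.120, a3=0.000, a4=0.000, a5=0.000, a0=4.120; τ=−ln(0.9836)/4.120=0.004 → t=0.904; u2·a0=0.6236·4.120=2.569; a1=0.000 < 2.569 ≤ a1+a2=4.120 → R2 fires; E=0 Z=11 C=3 S=5
Draw 7: a1=0.000, a2=3.090, a3=0.000, a4=0.000, a5=0.000, a0=3.090; τ=−ln(0.2905)/3.090=0.400 → t=1.304; u2·a0=0.4234·3.090=1.308; a1=0.000 < 1.308 ≤ a1+a2=3.090 → R2 fires; E=0 Z=13 C=2 S=5
Draw 8: a1=0.000, a2=2.060, a3=0.000, a4=0.000, a5=0.000, a0=2.060; τ=−ln(0.1601)/2.060=0.889 → t=2.193 > T=1.47: stop.
Z first becomes ≥ 5 when it reaches 5 at the event at t=0.150.

Threshold first reached at t = 0.150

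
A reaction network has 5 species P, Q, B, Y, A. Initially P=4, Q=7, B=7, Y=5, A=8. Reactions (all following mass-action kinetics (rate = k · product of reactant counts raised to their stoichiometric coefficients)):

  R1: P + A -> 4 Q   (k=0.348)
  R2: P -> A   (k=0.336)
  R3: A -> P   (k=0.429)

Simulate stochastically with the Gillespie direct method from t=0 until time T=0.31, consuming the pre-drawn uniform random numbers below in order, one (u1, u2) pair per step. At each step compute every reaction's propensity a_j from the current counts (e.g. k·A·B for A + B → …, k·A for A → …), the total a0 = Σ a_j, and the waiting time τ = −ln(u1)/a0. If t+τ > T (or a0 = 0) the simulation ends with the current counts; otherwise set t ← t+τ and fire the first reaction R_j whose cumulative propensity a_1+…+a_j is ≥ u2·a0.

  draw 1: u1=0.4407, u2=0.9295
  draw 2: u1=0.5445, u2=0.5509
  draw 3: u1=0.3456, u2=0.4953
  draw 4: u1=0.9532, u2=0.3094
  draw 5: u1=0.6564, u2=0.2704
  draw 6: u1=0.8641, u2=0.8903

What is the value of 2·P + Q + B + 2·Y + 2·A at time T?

Value at T = 48

Check how each reaction changes W = 2·P + Q + B + 2·Y + 2·A (weight of products minus weight of reactants):
R1: P + A -> 4 Q: (1·4) − (2·1 + 2·1) = 4 − 4 = 0
R2: P -> A: (2·1) − (2·1) = 2 − 2 = 0
R3: A -> P: (2·1) − (2·1) = 2 − 2 = 0
Every reaction leaves W unchanged, so W is conserved and no simulation is needed: W(T) = W(0) = 2·4 + 7 + 7 + 2·5 + 2·8 = 48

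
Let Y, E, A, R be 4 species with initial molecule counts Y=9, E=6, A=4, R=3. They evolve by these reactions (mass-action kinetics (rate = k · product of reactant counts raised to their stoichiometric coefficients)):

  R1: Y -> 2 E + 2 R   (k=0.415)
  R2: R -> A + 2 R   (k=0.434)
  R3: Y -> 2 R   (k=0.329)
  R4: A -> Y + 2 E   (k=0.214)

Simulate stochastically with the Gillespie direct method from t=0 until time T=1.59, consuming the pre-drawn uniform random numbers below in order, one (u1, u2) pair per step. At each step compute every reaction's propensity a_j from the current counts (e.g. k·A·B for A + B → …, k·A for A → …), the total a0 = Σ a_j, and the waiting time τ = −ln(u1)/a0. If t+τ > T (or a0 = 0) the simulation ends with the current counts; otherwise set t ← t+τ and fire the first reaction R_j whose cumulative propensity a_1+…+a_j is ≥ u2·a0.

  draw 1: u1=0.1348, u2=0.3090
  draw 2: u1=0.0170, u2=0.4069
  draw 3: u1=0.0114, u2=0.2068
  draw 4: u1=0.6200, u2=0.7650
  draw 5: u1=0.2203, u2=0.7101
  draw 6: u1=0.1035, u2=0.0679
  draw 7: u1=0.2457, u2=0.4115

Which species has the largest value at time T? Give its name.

Dominant species at T: R

t=0.000: Y=9 E=6 A=4 R=3
Draw 1: a1=3.735, a2=1.302, a3=2.961, a4=0.856, a0=8.854; τ=−ln(0.1348)/8.854=0.226 → t=0.226; u2·a0=0.3090·8.854=2.736 ≤ a1=3.735 → R1 fires; Y=8 E=8 A=4 R=5
Draw 2: a1=3.320, a2=2.170, a3=2.632, a4=0.856, a0=8.978; τ=−ln(0.0170)/8.978=0.454 → t=0.680; u2·a0=0.4069·8.978=3.653; a1=3.320 < 3.653 ≤ a1+a2=5.490 → R2 fires; Y=8 E=8 A=5 R=6
Draw 3: a1=3.320, a2=2.604, a3=2.632, a4=1.070, a0=9.626; τ=−ln(0.0114)/9.626=0.465 → t=1.145; u2·a0=0.2068·9.626=1.991 ≤ a1=3.320 → R1 fires; Y=7 E=10 A=5 R=8
Draw 4: a1=2.905, a2=3.472, a3=2.303, a4=1.070, a0=9.750; τ=−ln(0.6200)/9.750=0.049 → t=1.194; u2·a0=0.7650·9.750=7.459; a1+a2=6.377 < 7.459 ≤ a1+…+a3=8.680 → R3 fires; Y=6 E=10 A=5 R=10
Draw 5: a1=2.490, a2=4.340, a3=1.974, a4=1.070, a0=9.874; τ=−ln(0.2203)/9.874=0.153 → t=1.347; u2·a0=0.7101·9.874=7.012; a1+a2=6.830 < 7.012 ≤ a1+…+a3=8.804 → R3 fires; Y=5 E=10 A=5 R=12
Draw 6: a1=2.075, a2=5.208, a3=1.645, a4=1.070, a0=9.998; τ=−ln(0.1035)/9.998=0.227 → t=1.574; u2·a0=0.0679·9.998=0.679 ≤ a1=2.075 → R1 fires; Y=4 E=12 A=5 R=14
Draw 7: a1=1.660, a2=6.076, a3=1.316, a4=1.070, a0=10.122; τ=−ln(0.2457)/10.122=0.139 → t=1.713 > T=1.59: stop.
At T=1.59: Y=4 E=12 A=5 R=14; the largest is R.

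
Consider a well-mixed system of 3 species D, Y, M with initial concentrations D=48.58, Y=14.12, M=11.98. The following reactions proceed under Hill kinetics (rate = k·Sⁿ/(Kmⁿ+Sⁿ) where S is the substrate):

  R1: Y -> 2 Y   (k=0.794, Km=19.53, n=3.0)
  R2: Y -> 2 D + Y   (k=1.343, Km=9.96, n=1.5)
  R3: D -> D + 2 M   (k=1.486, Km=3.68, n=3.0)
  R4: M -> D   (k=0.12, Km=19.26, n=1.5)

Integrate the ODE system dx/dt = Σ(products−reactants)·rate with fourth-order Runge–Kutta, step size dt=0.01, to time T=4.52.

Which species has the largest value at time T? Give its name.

Dominant species at T: D

RK4 with dt=0.01: 452 steps to T=4.52. Trajectory (selected grid times):
t=0.00: D=48.58 Y=14.12 M=11.98
t=0.50: D=49.45 Y=14.23 M=13.44
t=1.00: D=50.32 Y=14.34 M=14.91
t=1.51: D=51.21 Y=14.46 M=16.40
t=2.01: D=52.10 Y=14.57 M=17.85
t=2.51: D=52.99 Y=14.69 M=19.31
t=3.01: D=53.88 Y=14.81 M=20.76
t=3.52: D=54.80 Y=14.93 M=22.25
t=4.02: D=55.70 Y=15.06 M=23.70
t=4.52: D=56.61 Y=15.18 M=25.15
At T=4.52: D=56.61 Y=15.18 M=25.15; the largest is D.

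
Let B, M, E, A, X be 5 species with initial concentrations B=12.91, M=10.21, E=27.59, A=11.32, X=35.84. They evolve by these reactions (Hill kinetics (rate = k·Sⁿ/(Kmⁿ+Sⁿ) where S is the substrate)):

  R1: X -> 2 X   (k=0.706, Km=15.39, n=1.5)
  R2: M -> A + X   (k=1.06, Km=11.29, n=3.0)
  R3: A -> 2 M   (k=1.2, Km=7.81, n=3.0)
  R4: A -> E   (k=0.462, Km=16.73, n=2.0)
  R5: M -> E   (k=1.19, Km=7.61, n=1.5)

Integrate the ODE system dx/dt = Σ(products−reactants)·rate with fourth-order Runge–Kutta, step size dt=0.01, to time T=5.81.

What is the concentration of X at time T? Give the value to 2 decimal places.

RK4 with dt=0.01: 581 steps to T=5.81. Trajectory (selected grid times):
t=0.00: B=12.91 M=10.21 E=27.59 A=11.32 X=35.84
t=0.65: B=12.91 M=10.59 E=28.16 A=10.95 X=36.50
t=1.29: B=12.91 M=10.91 E=28.72 A=10.62 X=37.17
t=1.94: B=12.91 M=11.19 E=29.30 A=10.32 X=37.87
t=2.58: B=12.91 M=11.42 E=29.87 A=10.05 X=38.57
t=3.23: B=12.91 M=11.61 E=30.45 A=9.80 X=39.29
t=3.87: B=12.91 M=11.76 E=31.02 A=9.58 X=40.01
t=4.52: B=12.91 M=11.88 E=31.61 A=9.38 X=40.75
t=5.16: B=12.91 M=11.97 E=32.18 A=9.19 X=41.49
t=5.81: B=12.91 M=12.04 E=32.76 A=9.02 X=42.24
Read off X at T=5.81: 42.24

X at T = 42.24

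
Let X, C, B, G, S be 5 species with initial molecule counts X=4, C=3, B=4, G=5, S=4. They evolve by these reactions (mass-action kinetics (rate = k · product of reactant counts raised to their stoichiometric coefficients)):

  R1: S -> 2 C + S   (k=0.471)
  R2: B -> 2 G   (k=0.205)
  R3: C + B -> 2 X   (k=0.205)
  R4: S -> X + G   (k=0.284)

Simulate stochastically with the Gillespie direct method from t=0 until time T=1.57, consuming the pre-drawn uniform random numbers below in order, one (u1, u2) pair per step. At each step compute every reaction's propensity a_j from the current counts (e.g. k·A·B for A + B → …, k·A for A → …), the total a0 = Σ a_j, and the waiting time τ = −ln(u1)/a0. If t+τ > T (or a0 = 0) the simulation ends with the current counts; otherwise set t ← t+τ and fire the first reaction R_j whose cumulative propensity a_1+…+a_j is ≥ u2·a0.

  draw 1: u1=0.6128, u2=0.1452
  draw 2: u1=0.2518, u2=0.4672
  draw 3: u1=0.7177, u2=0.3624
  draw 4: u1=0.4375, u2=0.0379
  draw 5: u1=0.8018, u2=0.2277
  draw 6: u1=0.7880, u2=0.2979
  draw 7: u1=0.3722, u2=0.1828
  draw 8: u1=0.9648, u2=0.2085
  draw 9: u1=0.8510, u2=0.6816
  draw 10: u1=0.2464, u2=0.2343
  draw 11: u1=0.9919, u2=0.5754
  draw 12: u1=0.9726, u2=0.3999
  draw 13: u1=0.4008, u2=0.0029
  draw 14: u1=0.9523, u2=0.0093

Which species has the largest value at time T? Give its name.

t=0.000: X=4 C=3 B=4 G=5 S=4
Draw 1: a1=1.884, a2=0.820, a3=2.460, a4=1.136, a0=6.300; τ=−ln(0.6128)/6.300=0.078 → t=0.078; u2·a0=0.1452·6.300=0.915 ≤ a1=1.884 → R1 fires; X=4 C=5 B=4 G=5 S=4
Draw 2: a1=1.884, a2=0.820, a3=4.100, a4=1.136, a0=7.940; τ=−ln(0.2518)/7.940=0.174 → t=0.251; u2·a0=0.4672·7.940=3.710; a1+a2=2.704 < 3.710 ≤ a1+…+a3=6.804 → R3 fires; X=6 C=4 B=3 G=5 S=4
Draw 3: a1=1.884, a2=0.615, a3=2.460, a4=1.136, a0=6.095; τ=−ln(0.7177)/6.095=0.054 → t=0.306; u2·a0=0.3624·6.095=2.209; a1=1.884 < 2.209 ≤ a1+a2=2.499 → R2 fires; X=6 C=4 B=2 G=7 S=4
Draw 4: a1=1.884, a2=0.410, a3=1.640, a4=1.136, a0=5.070; τ=−ln(0.4375)/5.070=0.163 → t=0.469; u2·a0=0.0379·5.070=0.192 ≤ a1=1.884 → R1 fires; X=6 C=6 B=2 G=7 S=4
Draw 5: a1=1.884, a2=0.410, a3=2.460, a4=1.136, a0=5.890; τ=−ln(0.8018)/5.890=0.038 → t=0.506; u2·a0=0.2277·5.890=1.341 ≤ a1=1.884 → R1 fires; X=6 C=8 B=2 G=7 S=4
Draw 6: a1=1.884, a2=0.410, a3=3.280, a4=1.136, a0=6.710; τ=−ln(0.7880)/6.710=0.036 → t=0.542; u2·a0=0.2979·6.710=1.999; a1=1.884 < 1.999 ≤ a1+a2=2.294 → R2 fires; X=6 C=8 B=1 G=9 S=4
Draw 7: a1=1.884, a2=0.205, a3=1.640, a4=1.136, a0=4.865; τ=−ln(0.3722)/4.865=0.203 → t=0.745; u2·a0=0.1828·4.865=0.889 ≤ a1=1.884 → R1 fires; X=6 C=10 B=1 G=9 S=4
Draw 8: a1=1.884, a2=0.205, a3=2.050, a4=1.136, a0=5.275; τ=−ln(0.9648)/5.275=0.007 → t=0.752; u2·a0=0.2085·5.275=1.100 ≤ a1=1.884 → R1 fires; X=6 C=12 B=1 G=9 S=4
Draw 9: a1=1.884, a2=0.205, a3=2.460, a4=1.136, a0=5.685; τ=−ln(0.8510)/5.685=0.028 → t=0.780; u2·a0=0.6816·5.685=3.875; a1+a2=2.089 < 3.875 ≤ a1+…+a3=4.549 → R3 fires; X=8 C=11 B=0 G=9 S=4
Draw 10: a1=1.884, a2=0.000, a3=0.000, a4=1.136, a0=3.020; τ=−ln(0.2464)/3.020=0.464 → t=1.244; u2·a0=0.2343·3.020=0.708 ≤ a1=1.884 → R1 fires; X=8 C=13 B=0 G=9 S=4
Draw 11: a1=1.884, a2=0.000, a3=0.000, a4=1.136, a0=3.020; τ=−ln(0.9919)/3.020=0.003 → t=1.247; u2·a0=0.5754·3.020=1.738 ≤ a1=1.884 → R1 fires; X=8 C=15 B=0 G=9 S=4
Draw 12: a1=1.884, a2=0.000, a3=0.000, a4=1.136, a0=3.020; τ=−ln(0.9726)/3.020=0.009 → t=1.256; u2·a0=0.3999·3.020=1.208 ≤ a1=1.884 → R1 fires; X=8 C=17 B=0 G=9 S=4
Draw 13: a1=1.884, a2=0.000, a3=0.000, a4=1.136, a0=3.020; τ=−ln(0.4008)/3.020=0.303 → t=1.559; u2·a0=0.0029·3.020=0.009 ≤ a1=1.884 → R1 fires; X=8 C=19 B=0 G=9 S=4
Draw 14: a1=1.884, a2=0.000, a3=0.000, a4=1.136, a0=3.020; τ=−ln(0.9523)/3.020=0.016 → t=1.575 > T=1.57: stop.
At T=1.57: X=8 C=19 B=0 G=9 S=4; the largest is C.

Dominant species at T: C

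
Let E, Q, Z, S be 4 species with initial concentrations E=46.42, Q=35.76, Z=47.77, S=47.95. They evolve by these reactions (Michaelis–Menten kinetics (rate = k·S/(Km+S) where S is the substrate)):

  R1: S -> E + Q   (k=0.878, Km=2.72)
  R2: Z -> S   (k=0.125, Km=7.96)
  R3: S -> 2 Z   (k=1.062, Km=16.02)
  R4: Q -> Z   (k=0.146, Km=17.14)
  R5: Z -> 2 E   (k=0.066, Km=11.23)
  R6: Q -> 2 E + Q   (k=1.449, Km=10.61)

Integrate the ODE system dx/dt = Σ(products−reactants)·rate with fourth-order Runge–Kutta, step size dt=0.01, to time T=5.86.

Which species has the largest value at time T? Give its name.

RK4 with dt=0.01: 586 steps to T=5.86. Trajectory (selected grid times):
t=0.00: E=46.42 Q=35.76 Z=47.77 S=47.95
t=0.65: E=48.48 Q=36.24 Z=48.76 S=46.96
t=1.30: E=50.55 Q=36.71 Z=49.75 S=45.98
t=1.95: E=52.62 Q=37.18 Z=50.73 S=45.00
t=2.60: E=54.70 Q=37.66 Z=51.70 S=44.03
t=3.26: E=56.81 Q=38.14 Z=52.69 S=43.04
t=3.91: E=58.89 Q=38.61 Z=53.65 S=42.07
t=4.56: E=60.98 Q=39.08 Z=54.61 S=41.11
t=5.21: E=63.07 Q=39.54 Z=55.56 S=40.15
t=5.86: E=65.16 Q=40.01 Z=56.50 S=39.20
At T=5.86: E=65.16 Q=40.01 Z=56.50 S=39.20; the largest is E.

Dominant species at T: E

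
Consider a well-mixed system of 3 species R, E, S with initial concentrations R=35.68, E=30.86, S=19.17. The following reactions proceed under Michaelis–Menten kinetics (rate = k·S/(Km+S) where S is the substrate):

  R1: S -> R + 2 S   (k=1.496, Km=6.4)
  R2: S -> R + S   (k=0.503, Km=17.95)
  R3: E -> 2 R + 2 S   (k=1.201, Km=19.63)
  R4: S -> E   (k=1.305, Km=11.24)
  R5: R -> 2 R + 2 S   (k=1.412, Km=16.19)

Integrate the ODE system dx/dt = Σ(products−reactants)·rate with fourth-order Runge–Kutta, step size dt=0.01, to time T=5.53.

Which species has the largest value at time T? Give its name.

RK4 with dt=0.01: 553 steps to T=5.53. Trajectory (selected grid times):
t=0.00: R=35.68 E=30.86 S=19.17
t=0.61: R=38.03 E=30.92 S=21.44
t=1.23: R=40.46 E=31.01 S=23.78
t=1.84: R=42.88 E=31.11 S=26.09
t=2.46: R=45.37 E=31.22 S=28.47
t=3.07: R=47.86 E=31.35 S=30.82
t=3.69: R=50.40 E=31.49 S=33.23
t=4.30: R=52.93 E=31.64 S=35.61
t=4.92: R=55.53 E=31.80 S=38.05
t=5.53: R=58.10 E=31.97 S=40.46
At T=5.53: R=58.10 E=31.97 S=40.46; the largest is R.

Dominant species at T: R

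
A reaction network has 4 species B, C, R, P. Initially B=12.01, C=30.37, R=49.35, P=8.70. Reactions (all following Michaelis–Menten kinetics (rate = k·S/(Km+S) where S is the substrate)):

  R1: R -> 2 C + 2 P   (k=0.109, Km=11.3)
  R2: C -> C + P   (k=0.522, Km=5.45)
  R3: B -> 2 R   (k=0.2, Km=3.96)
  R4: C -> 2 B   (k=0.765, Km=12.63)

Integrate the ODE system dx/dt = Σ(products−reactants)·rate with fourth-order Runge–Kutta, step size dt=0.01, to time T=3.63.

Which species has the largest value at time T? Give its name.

RK4 with dt=0.01: 363 steps to T=3.63. Trajectory (selected grid times):
t=0.00: B=12.01 C=30.37 R=49.35 P=8.70
t=0.40: B=12.38 C=30.22 R=49.44 P=8.95
t=0.81: B=12.76 C=30.08 R=49.52 P=9.20
t=1.21: B=13.13 C=29.93 R=49.61 P=9.45
t=1.61: B=13.50 C=29.79 R=49.70 P=9.70
t=2.02: B=13.88 C=29.64 R=49.79 P=9.95
t=2.42: B=14.24 C=29.50 R=49.88 P=10.20
t=2.82: B=14.61 C=29.35 R=49.97 P=10.45
t=3.23: B=14.98 C=29.21 R=50.06 P=10.70
t=3.63: B=15.34 C=29.07 R=50.15 P=10.95
At T=3.63: B=15.34 C=29.07 R=50.15 P=10.95; the largest is R.

Dominant species at T: R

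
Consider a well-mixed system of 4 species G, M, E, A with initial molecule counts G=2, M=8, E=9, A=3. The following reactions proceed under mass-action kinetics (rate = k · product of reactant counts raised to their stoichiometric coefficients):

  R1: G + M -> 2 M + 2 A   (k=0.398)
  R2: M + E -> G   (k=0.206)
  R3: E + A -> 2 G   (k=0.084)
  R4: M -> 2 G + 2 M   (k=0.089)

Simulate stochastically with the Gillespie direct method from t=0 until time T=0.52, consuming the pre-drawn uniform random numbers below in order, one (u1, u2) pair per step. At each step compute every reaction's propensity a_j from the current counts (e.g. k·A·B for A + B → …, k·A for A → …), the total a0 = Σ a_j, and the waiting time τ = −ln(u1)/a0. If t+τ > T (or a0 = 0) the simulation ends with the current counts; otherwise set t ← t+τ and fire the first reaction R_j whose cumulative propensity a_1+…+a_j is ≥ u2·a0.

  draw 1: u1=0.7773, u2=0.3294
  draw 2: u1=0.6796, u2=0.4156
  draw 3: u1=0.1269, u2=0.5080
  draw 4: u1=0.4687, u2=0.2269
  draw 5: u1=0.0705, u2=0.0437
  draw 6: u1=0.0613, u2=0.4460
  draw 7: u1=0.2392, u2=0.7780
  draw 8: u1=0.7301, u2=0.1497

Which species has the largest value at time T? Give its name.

t=0.000: G=2 M=8 E=9 A=3
Draw 1: a1=6.368, a2=14.832, a3=2.268, a4=0.712, a0=24.180; τ=−ln(0.7773)/24.180=0.010 → t=0.010; u2·a0=0.3294·24.180=7.965; a1=6.368 < 7.965 ≤ a1+a2=21.200 → R2 fires; G=3 M=7 E=8 A=3
Draw 2: a1=8.358, a2=11.536, a3=2.016, a4=0.623, a0=22.533; τ=−ln(0.6796)/22.533=0.017 → t=0.028; u2·a0=0.4156·22.533=9.365; a1=8.358 < 9.365 ≤ a1+a2=19.894 → R2 fires; G=4 M=6 E=7 A=3
Draw 3: a1=9.552, a2=8.652, a3=1.764, a4=0.534, a0=20.502; τ=−ln(0.1269)/20.502=0.101 → t=0.128; u2·a0=0.5080·20.502=10.415; a1=9.552 < 10.415 ≤ a1+a2=18.204 → R2 fires; G=5 M=5 E=6 A=3
Draw 4: a1=9.950, a2=6.180, a3=1.512, a4=0.445, a0=18.087; τ=−ln(0.4687)/18.087=0.042 → t=0.170; u2·a0=0.2269·18.087=4.104 ≤ a1=9.950 → R1 fires; G=4 M=6 E=6 A=5
Draw 5: a1=9.552, a2=7.416, a3=2.520, a4=0.534, a0=20.022; τ=−ln(0.0705)/20.022=0.132 → t=0.303; u2·a0=0.0437·20.022=0.875 ≤ a1=9.552 → R1 fires; G=3 M=7 E=6 A=7
Draw 6: a1=8.358, a2=8.652, a3=3.528, a4=0.623, a0=21.161; τ=−ln(0.0613)/21.161=0.132 → t=0.435; u2·a0=0.4460·21.161=9.438; a1=8.358 < 9.438 ≤ a1+a2=17.010 → R2 fires; G=4 M=6 E=5 A=7
Draw 7: a1=9.552, a2=6.180, a3=2.940, a4=0.534, a0=19.206; τ=−ln(0.2392)/19.206=0.074 → t=0.509; u2·a0=0.7780·19.206=14.942; a1=9.552 < 14.942 ≤ a1+a2=15.732 → R2 fires; G=5 M=5 E=4 A=7
Draw 8: a1=9.950, a2=4.120, a3=2.352, a4=0.445, a0=16.867; τ=−ln(0.7301)/16.867=0.019 → t=0.528 > T=0.52: stop.
At T=0.52: G=5 M=5 E=4 A=7; the largest is A.

Dominant species at T: A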